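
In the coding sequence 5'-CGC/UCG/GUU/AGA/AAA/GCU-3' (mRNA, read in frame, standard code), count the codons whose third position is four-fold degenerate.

Codon 1 CGC (Arg): third position 4-fold.
Codon 2 UCG (Ser): third position 4-fold.
Codon 3 GUU (Val): third position 4-fold.
Codon 4 AGA (Arg): third position 2-fold.
Codon 5 AAA (Lys): third position 2-fold.
Codon 6 GCU (Ala): third position 4-fold.
Four-fold degenerate third positions: 4.

4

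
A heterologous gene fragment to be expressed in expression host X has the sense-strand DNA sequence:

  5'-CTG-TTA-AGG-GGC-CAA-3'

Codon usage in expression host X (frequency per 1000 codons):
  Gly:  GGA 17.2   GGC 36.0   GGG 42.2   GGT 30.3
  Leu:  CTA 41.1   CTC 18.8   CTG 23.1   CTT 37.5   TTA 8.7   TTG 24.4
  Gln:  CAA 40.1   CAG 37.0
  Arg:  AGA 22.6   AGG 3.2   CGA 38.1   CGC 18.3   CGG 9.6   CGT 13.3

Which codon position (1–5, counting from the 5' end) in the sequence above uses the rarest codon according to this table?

Codon 1 CTG (Leu): 23.1 per 1000.
Codon 2 TTA (Leu): 8.7 per 1000.
Codon 3 AGG (Arg): 3.2 per 1000.
Codon 4 GGC (Gly): 36.0 per 1000.
Codon 5 CAA (Gln): 40.1 per 1000.
Lowest frequency is 3.2 at codon 3.

3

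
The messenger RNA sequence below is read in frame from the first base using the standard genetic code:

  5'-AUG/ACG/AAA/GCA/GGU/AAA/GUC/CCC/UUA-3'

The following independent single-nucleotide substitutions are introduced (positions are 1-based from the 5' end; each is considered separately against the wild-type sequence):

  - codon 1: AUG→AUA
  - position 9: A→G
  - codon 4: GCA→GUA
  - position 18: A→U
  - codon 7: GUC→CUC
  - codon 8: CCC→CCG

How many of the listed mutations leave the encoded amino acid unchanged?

Codon 1: AUG (Met) → AUA (Ile) — missense.
Codon 3: AAA (Lys) → AAG (Lys) — synonymous.
Codon 4: GCA (Ala) → GUA (Val) — missense.
Codon 6: AAA (Lys) → AAU (Asn) — missense.
Codon 7: GUC (Val) → CUC (Leu) — missense.
Codon 8: CCC (Pro) → CCG (Pro) — synonymous.
Synonymous: 2 of 6.

2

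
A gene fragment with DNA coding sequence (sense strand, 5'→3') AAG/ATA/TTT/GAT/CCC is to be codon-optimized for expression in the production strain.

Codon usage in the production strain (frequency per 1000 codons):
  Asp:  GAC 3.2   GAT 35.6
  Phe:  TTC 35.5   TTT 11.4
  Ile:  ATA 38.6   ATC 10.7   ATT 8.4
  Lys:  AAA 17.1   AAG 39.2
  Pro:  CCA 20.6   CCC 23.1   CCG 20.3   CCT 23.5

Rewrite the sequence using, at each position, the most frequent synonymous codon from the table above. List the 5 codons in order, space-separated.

Codon 1 (Lys): best is AAG at 39.2.
Codon 2 (Ile): best is ATA at 38.6.
Codon 3 (Phe): best is TTC at 35.5.
Codon 4 (Asp): best is GAT at 35.6.
Codon 5 (Pro): best is CCT at 23.5.

AAG ATA TTC GAT CCT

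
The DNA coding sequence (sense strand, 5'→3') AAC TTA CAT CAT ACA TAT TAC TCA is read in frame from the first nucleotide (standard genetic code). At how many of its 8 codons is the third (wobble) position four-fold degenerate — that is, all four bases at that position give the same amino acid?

Codon 1 AAC (Asn): third position 2-fold.
Codon 2 TTA (Leu): third position 2-fold.
Codon 3 CAT (His): third position 2-fold.
Codon 4 CAT (His): third position 2-fold.
Codon 5 ACA (Thr): third position 4-fold.
Codon 6 TAT (Tyr): third position 2-fold.
Codon 7 TAC (Tyr): third position 2-fold.
Codon 8 TCA (Ser): third position 4-fold.
Four-fold degenerate third positions: 2.

2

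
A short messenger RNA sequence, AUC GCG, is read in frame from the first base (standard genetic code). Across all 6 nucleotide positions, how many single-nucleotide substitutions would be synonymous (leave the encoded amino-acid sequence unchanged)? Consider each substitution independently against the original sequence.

5

Codon 1 (AUC, Ile): 2 synonymous substitutions.
Codon 2 (GCG, Ala): 3 synonymous substitutions.
Total: 2 + 3 = 5.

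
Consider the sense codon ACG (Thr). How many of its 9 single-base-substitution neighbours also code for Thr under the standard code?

Position 1: none → 0 synonymous.
Position 2: none → 0 synonymous.
Position 3: ACU, ACC, ACA → 3 synonymous.
Total: 0 + 0 + 3 = 3.

3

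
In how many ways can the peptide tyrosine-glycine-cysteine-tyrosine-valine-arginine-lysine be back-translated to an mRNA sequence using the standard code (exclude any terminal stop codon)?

1536

Tyr: 2 codons.
Gly: 4 codons.
Cys: 2 codons.
Tyr: 2 codons.
Val: 4 codons.
Arg: 6 codons.
Lys: 2 codons.
2 × 4 × 2 × 2 × 4 × 6 × 2 = 1536.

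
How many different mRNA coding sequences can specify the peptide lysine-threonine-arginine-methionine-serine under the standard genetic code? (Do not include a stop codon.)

Lys: 2 codons.
Thr: 4 codons.
Arg: 6 codons.
Met: 1 codon.
Ser: 6 codons.
2 × 4 × 6 × 1 × 6 = 288.

288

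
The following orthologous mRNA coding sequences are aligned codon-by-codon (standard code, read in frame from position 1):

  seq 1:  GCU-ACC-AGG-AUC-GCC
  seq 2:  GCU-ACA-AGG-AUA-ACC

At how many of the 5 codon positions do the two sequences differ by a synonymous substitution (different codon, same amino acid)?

Codon 1: GCU Ala / GCU Ala — identical.
Codon 2: ACC Thr / ACA Thr — synonymous.
Codon 3: AGG Arg / AGG Arg — identical.
Codon 4: AUC Ile / AUA Ile — synonymous.
Codon 5: GCC Ala / ACC Thr — nonsynonymous.
Synonymous differences: 2.

2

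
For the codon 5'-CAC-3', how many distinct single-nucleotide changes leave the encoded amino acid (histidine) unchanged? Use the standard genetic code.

1

Position 1: none → 0 synonymous.
Position 2: none → 0 synonymous.
Position 3: CAU → 1 synonymous.
Total: 0 + 0 + 1 = 1.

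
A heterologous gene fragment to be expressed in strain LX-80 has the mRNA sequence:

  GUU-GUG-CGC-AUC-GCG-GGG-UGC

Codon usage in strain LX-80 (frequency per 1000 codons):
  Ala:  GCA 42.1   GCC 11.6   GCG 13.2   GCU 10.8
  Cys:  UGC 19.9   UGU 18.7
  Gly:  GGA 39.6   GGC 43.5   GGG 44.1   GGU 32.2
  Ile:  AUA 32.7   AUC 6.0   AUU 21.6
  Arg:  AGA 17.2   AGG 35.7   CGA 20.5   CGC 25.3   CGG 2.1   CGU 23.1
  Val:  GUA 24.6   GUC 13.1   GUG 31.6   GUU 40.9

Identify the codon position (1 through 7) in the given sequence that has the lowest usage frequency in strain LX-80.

4

Codon 1 GUU (Val): 40.9 per 1000.
Codon 2 GUG (Val): 31.6 per 1000.
Codon 3 CGC (Arg): 25.3 per 1000.
Codon 4 AUC (Ile): 6.0 per 1000.
Codon 5 GCG (Ala): 13.2 per 1000.
Codon 6 GGG (Gly): 44.1 per 1000.
Codon 7 UGC (Cys): 19.9 per 1000.
Lowest frequency is 6.0 at codon 4.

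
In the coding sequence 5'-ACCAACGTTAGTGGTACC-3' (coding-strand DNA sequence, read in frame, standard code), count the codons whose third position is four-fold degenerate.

Codon 1 ACC (Thr): third position 4-fold.
Codon 2 AAC (Asn): third position 2-fold.
Codon 3 GTT (Val): third position 4-fold.
Codon 4 AGT (Ser): third position 2-fold.
Codon 5 GGT (Gly): third position 4-fold.
Codon 6 ACC (Thr): third position 4-fold.
Four-fold degenerate third positions: 4.

4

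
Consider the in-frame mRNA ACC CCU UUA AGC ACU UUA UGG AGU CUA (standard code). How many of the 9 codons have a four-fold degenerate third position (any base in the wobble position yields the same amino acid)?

4

Codon 1 ACC (Thr): third position 4-fold.
Codon 2 CCU (Pro): third position 4-fold.
Codon 3 UUA (Leu): third position 2-fold.
Codon 4 AGC (Ser): third position 2-fold.
Codon 5 ACU (Thr): third position 4-fold.
Codon 6 UUA (Leu): third position 2-fold.
Codon 7 UGG (Trp): third position 1-fold.
Codon 8 AGU (Ser): third position 2-fold.
Codon 9 CUA (Leu): third position 4-fold.
Four-fold degenerate third positions: 4.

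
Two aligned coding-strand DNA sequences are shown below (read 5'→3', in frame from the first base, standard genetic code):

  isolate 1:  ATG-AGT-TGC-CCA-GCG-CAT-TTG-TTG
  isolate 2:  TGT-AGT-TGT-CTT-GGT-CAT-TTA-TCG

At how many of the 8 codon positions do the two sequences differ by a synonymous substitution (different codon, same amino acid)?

Codon 1: ATG Met / TGT Cys — nonsynonymous.
Codon 2: AGT Ser / AGT Ser — identical.
Codon 3: TGC Cys / TGT Cys — synonymous.
Codon 4: CCA Pro / CTT Leu — nonsynonymous.
Codon 5: GCG Ala / GGT Gly — nonsynonymous.
Codon 6: CAT His / CAT His — identical.
Codon 7: TTG Leu / TTA Leu — synonymous.
Codon 8: TTG Leu / TCG Ser — nonsynonymous.
Synonymous differences: 2.

2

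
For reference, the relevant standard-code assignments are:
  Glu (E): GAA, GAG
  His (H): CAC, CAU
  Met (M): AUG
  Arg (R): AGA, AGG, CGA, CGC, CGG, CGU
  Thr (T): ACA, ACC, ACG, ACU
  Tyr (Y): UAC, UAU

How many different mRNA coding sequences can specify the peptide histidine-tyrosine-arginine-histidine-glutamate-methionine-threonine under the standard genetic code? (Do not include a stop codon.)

His: 2 codons.
Tyr: 2 codons.
Arg: 6 codons.
His: 2 codons.
Glu: 2 codons.
Met: 1 codon.
Thr: 4 codons.
2 × 2 × 6 × 2 × 2 × 1 × 4 = 384.

384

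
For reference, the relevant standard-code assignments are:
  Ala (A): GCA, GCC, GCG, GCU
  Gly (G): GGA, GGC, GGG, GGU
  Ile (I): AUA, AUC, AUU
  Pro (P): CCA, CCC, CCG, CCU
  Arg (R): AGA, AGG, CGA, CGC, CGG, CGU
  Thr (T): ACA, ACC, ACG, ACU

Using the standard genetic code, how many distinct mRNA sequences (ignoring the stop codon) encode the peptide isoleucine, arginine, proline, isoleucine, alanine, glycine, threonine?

Ile: 3 codons.
Arg: 6 codons.
Pro: 4 codons.
Ile: 3 codons.
Ala: 4 codons.
Gly: 4 codons.
Thr: 4 codons.
3 × 6 × 4 × 3 × 4 × 4 × 4 = 13824.

13824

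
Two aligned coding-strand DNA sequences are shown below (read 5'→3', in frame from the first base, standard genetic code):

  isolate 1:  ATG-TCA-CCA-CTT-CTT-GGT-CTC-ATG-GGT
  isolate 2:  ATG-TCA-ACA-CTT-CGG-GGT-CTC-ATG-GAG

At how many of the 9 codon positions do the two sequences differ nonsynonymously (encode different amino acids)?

Codon 1: ATG Met / ATG Met — identical.
Codon 2: TCA Ser / TCA Ser — identical.
Codon 3: CCA Pro / ACA Thr — nonsynonymous.
Codon 4: CTT Leu / CTT Leu — identical.
Codon 5: CTT Leu / CGG Arg — nonsynonymous.
Codon 6: GGT Gly / GGT Gly — identical.
Codon 7: CTC Leu / CTC Leu — identical.
Codon 8: ATG Met / ATG Met — identical.
Codon 9: GGT Gly / GAG Glu — nonsynonymous.
Nonsynonymous differences: 3.

3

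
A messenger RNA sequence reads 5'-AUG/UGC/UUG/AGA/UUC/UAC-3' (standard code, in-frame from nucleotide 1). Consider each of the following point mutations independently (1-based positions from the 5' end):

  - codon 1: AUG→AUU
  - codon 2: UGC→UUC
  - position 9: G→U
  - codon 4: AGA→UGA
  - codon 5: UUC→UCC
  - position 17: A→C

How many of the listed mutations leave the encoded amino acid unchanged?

Codon 1: AUG (Met) → AUU (Ile) — missense.
Codon 2: UGC (Cys) → UUC (Phe) — missense.
Codon 3: UUG (Leu) → UUU (Phe) — missense.
Codon 4: AGA (Arg) → UGA (Stop) — nonsense.
Codon 5: UUC (Phe) → UCC (Ser) — missense.
Codon 6: UAC (Tyr) → UCC (Ser) — missense.
Synonymous: 0 of 6.

0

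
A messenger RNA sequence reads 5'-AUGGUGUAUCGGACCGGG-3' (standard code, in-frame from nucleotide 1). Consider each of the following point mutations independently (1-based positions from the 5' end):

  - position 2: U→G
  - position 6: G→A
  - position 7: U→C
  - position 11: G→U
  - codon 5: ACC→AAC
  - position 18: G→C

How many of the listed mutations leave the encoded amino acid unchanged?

2

Codon 1: AUG (Met) → AGG (Arg) — missense.
Codon 2: GUG (Val) → GUA (Val) — synonymous.
Codon 3: UAU (Tyr) → CAU (His) — missense.
Codon 4: CGG (Arg) → CUG (Leu) — missense.
Codon 5: ACC (Thr) → AAC (Asn) — missense.
Codon 6: GGG (Gly) → GGC (Gly) — synonymous.
Synonymous: 2 of 6.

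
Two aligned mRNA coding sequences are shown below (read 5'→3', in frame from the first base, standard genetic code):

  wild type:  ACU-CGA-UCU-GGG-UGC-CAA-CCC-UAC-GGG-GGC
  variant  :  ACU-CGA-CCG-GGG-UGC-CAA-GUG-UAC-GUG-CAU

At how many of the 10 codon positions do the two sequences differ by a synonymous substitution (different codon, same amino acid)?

Codon 1: ACU Thr / ACU Thr — identical.
Codon 2: CGA Arg / CGA Arg — identical.
Codon 3: UCU Ser / CCG Pro — nonsynonymous.
Codon 4: GGG Gly / GGG Gly — identical.
Codon 5: UGC Cys / UGC Cys — identical.
Codon 6: CAA Gln / CAA Gln — identical.
Codon 7: CCC Pro / GUG Val — nonsynonymous.
Codon 8: UAC Tyr / UAC Tyr — identical.
Codon 9: GGG Gly / GUG Val — nonsynonymous.
Codon 10: GGC Gly / CAU His — nonsynonymous.
Synonymous differences: 0.

0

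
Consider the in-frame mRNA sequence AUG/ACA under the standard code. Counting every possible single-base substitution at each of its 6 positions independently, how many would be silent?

3

Codon 1 (AUG, Met): 0 synonymous substitutions.
Codon 2 (ACA, Thr): 3 synonymous substitutions.
Total: 0 + 3 = 3.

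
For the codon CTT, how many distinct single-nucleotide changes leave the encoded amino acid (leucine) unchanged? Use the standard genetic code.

3

Position 1: none → 0 synonymous.
Position 2: none → 0 synonymous.
Position 3: CTC, CTA, CTG → 3 synonymous.
Total: 0 + 0 + 3 = 3.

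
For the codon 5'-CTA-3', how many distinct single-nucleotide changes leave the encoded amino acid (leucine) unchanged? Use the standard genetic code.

4

Position 1: TTA → 1 synonymous.
Position 2: none → 0 synonymous.
Position 3: CTT, CTC, CTG → 3 synonymous.
Total: 1 + 0 + 3 = 4.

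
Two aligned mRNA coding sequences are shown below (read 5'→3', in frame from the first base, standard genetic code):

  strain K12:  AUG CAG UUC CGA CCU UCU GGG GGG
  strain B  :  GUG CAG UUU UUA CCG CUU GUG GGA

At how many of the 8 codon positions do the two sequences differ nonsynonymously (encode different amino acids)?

Codon 1: AUG Met / GUG Val — nonsynonymous.
Codon 2: CAG Gln / CAG Gln — identical.
Codon 3: UUC Phe / UUU Phe — synonymous.
Codon 4: CGA Arg / UUA Leu — nonsynonymous.
Codon 5: CCU Pro / CCG Pro — synonymous.
Codon 6: UCU Ser / CUU Leu — nonsynonymous.
Codon 7: GGG Gly / GUG Val — nonsynonymous.
Codon 8: GGG Gly / GGA Gly — synonymous.
Nonsynonymous differences: 4.

4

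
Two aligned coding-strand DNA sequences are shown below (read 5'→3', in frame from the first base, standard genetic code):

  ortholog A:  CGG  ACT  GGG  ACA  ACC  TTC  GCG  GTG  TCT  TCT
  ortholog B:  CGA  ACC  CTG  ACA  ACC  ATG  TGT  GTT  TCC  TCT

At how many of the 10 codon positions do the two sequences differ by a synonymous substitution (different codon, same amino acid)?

4

Codon 1: CGG Arg / CGA Arg — synonymous.
Codon 2: ACT Thr / ACC Thr — synonymous.
Codon 3: GGG Gly / CTG Leu — nonsynonymous.
Codon 4: ACA Thr / ACA Thr — identical.
Codon 5: ACC Thr / ACC Thr — identical.
Codon 6: TTC Phe / ATG Met — nonsynonymous.
Codon 7: GCG Ala / TGT Cys — nonsynonymous.
Codon 8: GTG Val / GTT Val — synonymous.
Codon 9: TCT Ser / TCC Ser — synonymous.
Codon 10: TCT Ser / TCT Ser — identical.
Synonymous differences: 4.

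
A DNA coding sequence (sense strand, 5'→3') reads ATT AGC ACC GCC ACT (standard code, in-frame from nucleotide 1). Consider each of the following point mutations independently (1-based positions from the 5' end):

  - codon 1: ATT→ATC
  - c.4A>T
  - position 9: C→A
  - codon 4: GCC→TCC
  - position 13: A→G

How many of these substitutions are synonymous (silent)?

2

Codon 1: ATT (Ile) → ATC (Ile) — synonymous.
Codon 2: AGC (Ser) → TGC (Cys) — missense.
Codon 3: ACC (Thr) → ACA (Thr) — synonymous.
Codon 4: GCC (Ala) → TCC (Ser) — missense.
Codon 5: ACT (Thr) → GCT (Ala) — missense.
Synonymous: 2 of 5.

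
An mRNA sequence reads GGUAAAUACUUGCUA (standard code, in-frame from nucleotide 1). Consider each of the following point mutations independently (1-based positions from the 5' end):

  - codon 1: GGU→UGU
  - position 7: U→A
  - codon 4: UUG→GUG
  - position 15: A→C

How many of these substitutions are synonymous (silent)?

1

Codon 1: GGU (Gly) → UGU (Cys) — missense.
Codon 3: UAC (Tyr) → AAC (Asn) — missense.
Codon 4: UUG (Leu) → GUG (Val) — missense.
Codon 5: CUA (Leu) → CUC (Leu) — synonymous.
Synonymous: 1 of 4.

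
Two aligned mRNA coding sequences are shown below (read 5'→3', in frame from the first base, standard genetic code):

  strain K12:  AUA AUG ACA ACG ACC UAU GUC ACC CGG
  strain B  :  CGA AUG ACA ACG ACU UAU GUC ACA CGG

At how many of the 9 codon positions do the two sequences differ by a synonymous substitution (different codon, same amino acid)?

Codon 1: AUA Ile / CGA Arg — nonsynonymous.
Codon 2: AUG Met / AUG Met — identical.
Codon 3: ACA Thr / ACA Thr — identical.
Codon 4: ACG Thr / ACG Thr — identical.
Codon 5: ACC Thr / ACU Thr — synonymous.
Codon 6: UAU Tyr / UAU Tyr — identical.
Codon 7: GUC Val / GUC Val — identical.
Codon 8: ACC Thr / ACA Thr — synonymous.
Codon 9: CGG Arg / CGG Arg — identical.
Synonymous differences: 2.

2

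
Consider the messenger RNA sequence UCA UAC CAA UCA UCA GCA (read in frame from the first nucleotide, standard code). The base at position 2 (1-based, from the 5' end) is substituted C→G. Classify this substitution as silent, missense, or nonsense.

nonsense

Position 2 falls in codon 1: UCA → Ser.
After the substitution the codon is UGA → Stop.
The new codon is a stop codon, so this is a nonsense mutation.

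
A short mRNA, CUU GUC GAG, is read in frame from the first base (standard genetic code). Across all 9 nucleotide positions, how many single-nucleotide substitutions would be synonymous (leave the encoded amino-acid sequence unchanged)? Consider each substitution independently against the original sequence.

7

Codon 1 (CUU, Leu): 3 synonymous substitutions.
Codon 2 (GUC, Val): 3 synonymous substitutions.
Codon 3 (GAG, Glu): 1 synonymous substitution.
Total: 3 + 3 + 1 = 7.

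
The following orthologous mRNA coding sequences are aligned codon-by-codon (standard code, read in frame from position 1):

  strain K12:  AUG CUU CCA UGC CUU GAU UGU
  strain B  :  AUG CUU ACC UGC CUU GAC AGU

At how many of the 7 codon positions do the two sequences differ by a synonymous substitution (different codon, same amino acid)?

1

Codon 1: AUG Met / AUG Met — identical.
Codon 2: CUU Leu / CUU Leu — identical.
Codon 3: CCA Pro / ACC Thr — nonsynonymous.
Codon 4: UGC Cys / UGC Cys — identical.
Codon 5: CUU Leu / CUU Leu — identical.
Codon 6: GAU Asp / GAC Asp — synonymous.
Codon 7: UGU Cys / AGU Ser — nonsynonymous.
Synonymous differences: 1.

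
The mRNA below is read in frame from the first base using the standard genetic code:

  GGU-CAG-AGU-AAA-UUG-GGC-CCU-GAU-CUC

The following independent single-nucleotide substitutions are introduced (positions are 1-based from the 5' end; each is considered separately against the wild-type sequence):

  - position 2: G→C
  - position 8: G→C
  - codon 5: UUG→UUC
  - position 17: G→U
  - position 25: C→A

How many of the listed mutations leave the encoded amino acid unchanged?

0

Codon 1: GGU (Gly) → GCU (Ala) — missense.
Codon 3: AGU (Ser) → ACU (Thr) — missense.
Codon 5: UUG (Leu) → UUC (Phe) — missense.
Codon 6: GGC (Gly) → GUC (Val) — missense.
Codon 9: CUC (Leu) → AUC (Ile) — missense.
Synonymous: 0 of 5.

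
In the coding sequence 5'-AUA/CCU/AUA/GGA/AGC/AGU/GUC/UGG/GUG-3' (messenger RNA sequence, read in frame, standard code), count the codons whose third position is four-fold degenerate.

Codon 1 AUA (Ile): third position 3-fold.
Codon 2 CCU (Pro): third position 4-fold.
Codon 3 AUA (Ile): third position 3-fold.
Codon 4 GGA (Gly): third position 4-fold.
Codon 5 AGC (Ser): third position 2-fold.
Codon 6 AGU (Ser): third position 2-fold.
Codon 7 GUC (Val): third position 4-fold.
Codon 8 UGG (Trp): third position 1-fold.
Codon 9 GUG (Val): third position 4-fold.
Four-fold degenerate third positions: 4.

4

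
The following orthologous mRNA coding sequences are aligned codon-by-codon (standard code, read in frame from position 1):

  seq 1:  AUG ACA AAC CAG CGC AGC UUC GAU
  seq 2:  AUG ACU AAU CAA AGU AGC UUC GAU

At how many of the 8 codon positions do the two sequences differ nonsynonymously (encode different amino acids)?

1

Codon 1: AUG Met / AUG Met — identical.
Codon 2: ACA Thr / ACU Thr — synonymous.
Codon 3: AAC Asn / AAU Asn — synonymous.
Codon 4: CAG Gln / CAA Gln — synonymous.
Codon 5: CGC Arg / AGU Ser — nonsynonymous.
Codon 6: AGC Ser / AGC Ser — identical.
Codon 7: UUC Phe / UUC Phe — identical.
Codon 8: GAU Asp / GAU Asp — identical.
Nonsynonymous differences: 1.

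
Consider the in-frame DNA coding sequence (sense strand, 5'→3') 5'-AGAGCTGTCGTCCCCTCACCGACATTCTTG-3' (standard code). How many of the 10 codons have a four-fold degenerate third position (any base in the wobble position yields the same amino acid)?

7

Codon 1 AGA (Arg): third position 2-fold.
Codon 2 GCT (Ala): third position 4-fold.
Codon 3 GTC (Val): third position 4-fold.
Codon 4 GTC (Val): third position 4-fold.
Codon 5 CCC (Pro): third position 4-fold.
Codon 6 TCA (Ser): third position 4-fold.
Codon 7 CCG (Pro): third position 4-fold.
Codon 8 ACA (Thr): third position 4-fold.
Codon 9 TTC (Phe): third position 2-fold.
Codon 10 TTG (Leu): third position 2-fold.
Four-fold degenerate third positions: 7.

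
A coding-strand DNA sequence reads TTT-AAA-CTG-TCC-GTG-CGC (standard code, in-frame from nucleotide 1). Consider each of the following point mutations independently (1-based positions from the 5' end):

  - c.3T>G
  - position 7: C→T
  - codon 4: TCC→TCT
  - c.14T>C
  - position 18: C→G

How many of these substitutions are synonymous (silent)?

Codon 1: TTT (Phe) → TTG (Leu) — missense.
Codon 3: CTG (Leu) → TTG (Leu) — synonymous.
Codon 4: TCC (Ser) → TCT (Ser) — synonymous.
Codon 5: GTG (Val) → GCG (Ala) — missense.
Codon 6: CGC (Arg) → CGG (Arg) — synonymous.
Synonymous: 3 of 5.

3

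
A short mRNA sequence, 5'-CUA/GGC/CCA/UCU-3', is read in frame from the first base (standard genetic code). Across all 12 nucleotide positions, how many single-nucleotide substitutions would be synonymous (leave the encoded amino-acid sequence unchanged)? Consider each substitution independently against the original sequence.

13

Codon 1 (CUA, Leu): 4 synonymous substitutions.
Codon 2 (GGC, Gly): 3 synonymous substitutions.
Codon 3 (CCA, Pro): 3 synonymous substitutions.
Codon 4 (UCU, Ser): 3 synonymous substitutions.
Total: 4 + 3 + 3 + 3 = 13.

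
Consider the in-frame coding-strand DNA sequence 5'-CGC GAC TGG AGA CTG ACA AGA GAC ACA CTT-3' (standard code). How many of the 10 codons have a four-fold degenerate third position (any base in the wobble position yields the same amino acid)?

Codon 1 CGC (Arg): third position 4-fold.
Codon 2 GAC (Asp): third position 2-fold.
Codon 3 TGG (Trp): third position 1-fold.
Codon 4 AGA (Arg): third position 2-fold.
Codon 5 CTG (Leu): third position 4-fold.
Codon 6 ACA (Thr): third position 4-fold.
Codon 7 AGA (Arg): third position 2-fold.
Codon 8 GAC (Asp): third position 2-fold.
Codon 9 ACA (Thr): third position 4-fold.
Codon 10 CTT (Leu): third position 4-fold.
Four-fold degenerate third positions: 5.

5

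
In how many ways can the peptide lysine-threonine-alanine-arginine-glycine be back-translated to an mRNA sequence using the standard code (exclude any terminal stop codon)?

Lys: 2 codons.
Thr: 4 codons.
Ala: 4 codons.
Arg: 6 codons.
Gly: 4 codons.
2 × 4 × 4 × 6 × 4 = 768.

768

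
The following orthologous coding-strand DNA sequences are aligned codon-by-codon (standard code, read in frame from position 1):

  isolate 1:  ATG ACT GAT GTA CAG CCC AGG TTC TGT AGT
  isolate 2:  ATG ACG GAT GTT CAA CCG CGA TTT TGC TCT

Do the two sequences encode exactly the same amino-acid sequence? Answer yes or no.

Codon 1: ATG Met / ATG Met — identical.
Codon 2: ACT Thr / ACG Thr — synonymous.
Codon 3: GAT Asp / GAT Asp — identical.
Codon 4: GTA Val / GTT Val — synonymous.
Codon 5: CAG Gln / CAA Gln — synonymous.
Codon 6: CCC Pro / CCG Pro — synonymous.
Codon 7: AGG Arg / CGA Arg — synonymous.
Codon 8: TTC Phe / TTT Phe — synonymous.
Codon 9: TGT Cys / TGC Cys — synonymous.
Codon 10: AGT Ser / TCT Ser — synonymous.
Nonsynonymous differences: 0 → same protein.

yes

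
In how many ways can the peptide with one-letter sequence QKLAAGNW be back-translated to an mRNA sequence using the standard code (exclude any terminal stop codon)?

3072

Gln: 2 codons.
Lys: 2 codons.
Leu: 6 codons.
Ala: 4 codons.
Ala: 4 codons.
Gly: 4 codons.
Asn: 2 codons.
Trp: 1 codon.
2 × 2 × 6 × 4 × 4 × 4 × 2 × 1 = 3072.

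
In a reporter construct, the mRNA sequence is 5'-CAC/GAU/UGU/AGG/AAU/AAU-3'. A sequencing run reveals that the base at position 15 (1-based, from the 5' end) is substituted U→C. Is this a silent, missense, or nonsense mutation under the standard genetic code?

Position 15 falls in codon 5: AAU → Asn.
After the substitution the codon is AAC → Asn.
Both encode Asn, so the change is synonymous.

silent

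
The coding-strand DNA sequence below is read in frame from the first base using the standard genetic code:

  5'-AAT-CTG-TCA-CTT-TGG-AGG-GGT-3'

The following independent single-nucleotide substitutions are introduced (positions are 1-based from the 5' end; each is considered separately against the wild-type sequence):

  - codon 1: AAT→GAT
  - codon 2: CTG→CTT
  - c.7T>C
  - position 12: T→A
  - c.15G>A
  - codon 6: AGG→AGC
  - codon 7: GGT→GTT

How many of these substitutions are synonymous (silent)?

Codon 1: AAT (Asn) → GAT (Asp) — missense.
Codon 2: CTG (Leu) → CTT (Leu) — synonymous.
Codon 3: TCA (Ser) → CCA (Pro) — missense.
Codon 4: CTT (Leu) → CTA (Leu) — synonymous.
Codon 5: TGG (Trp) → TGA (Stop) — nonsense.
Codon 6: AGG (Arg) → AGC (Ser) — missense.
Codon 7: GGT (Gly) → GTT (Val) — missense.
Synonymous: 2 of 7.

2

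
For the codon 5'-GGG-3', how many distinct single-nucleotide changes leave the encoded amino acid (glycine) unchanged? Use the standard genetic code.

3

Position 1: none → 0 synonymous.
Position 2: none → 0 synonymous.
Position 3: GGT, GGC, GGA → 3 synonymous.
Total: 0 + 0 + 3 = 3.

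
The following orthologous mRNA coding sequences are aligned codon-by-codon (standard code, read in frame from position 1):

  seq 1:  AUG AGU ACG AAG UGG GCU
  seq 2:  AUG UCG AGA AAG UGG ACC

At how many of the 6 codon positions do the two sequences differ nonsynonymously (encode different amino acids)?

Codon 1: AUG Met / AUG Met — identical.
Codon 2: AGU Ser / UCG Ser — synonymous.
Codon 3: ACG Thr / AGA Arg — nonsynonymous.
Codon 4: AAG Lys / AAG Lys — identical.
Codon 5: UGG Trp / UGG Trp — identical.
Codon 6: GCU Ala / ACC Thr — nonsynonymous.
Nonsynonymous differences: 2.

2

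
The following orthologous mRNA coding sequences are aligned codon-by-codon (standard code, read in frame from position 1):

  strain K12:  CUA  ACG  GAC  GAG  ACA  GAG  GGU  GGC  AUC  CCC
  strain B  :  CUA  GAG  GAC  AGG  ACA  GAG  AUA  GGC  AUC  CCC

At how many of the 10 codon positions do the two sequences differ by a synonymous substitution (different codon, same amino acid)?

Codon 1: CUA Leu / CUA Leu — identical.
Codon 2: ACG Thr / GAG Glu — nonsynonymous.
Codon 3: GAC Asp / GAC Asp — identical.
Codon 4: GAG Glu / AGG Arg — nonsynonymous.
Codon 5: ACA Thr / ACA Thr — identical.
Codon 6: GAG Glu / GAG Glu — identical.
Codon 7: GGU Gly / AUA Ile — nonsynonymous.
Codon 8: GGC Gly / GGC Gly — identical.
Codon 9: AUC Ile / AUC Ile — identical.
Codon 10: CCC Pro / CCC Pro — identical.
Synonymous differences: 0.

0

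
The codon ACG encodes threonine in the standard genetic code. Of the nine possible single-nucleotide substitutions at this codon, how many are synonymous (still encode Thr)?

3

Position 1: none → 0 synonymous.
Position 2: none → 0 synonymous.
Position 3: ACU, ACC, ACA → 3 synonymous.
Total: 0 + 0 + 3 = 3.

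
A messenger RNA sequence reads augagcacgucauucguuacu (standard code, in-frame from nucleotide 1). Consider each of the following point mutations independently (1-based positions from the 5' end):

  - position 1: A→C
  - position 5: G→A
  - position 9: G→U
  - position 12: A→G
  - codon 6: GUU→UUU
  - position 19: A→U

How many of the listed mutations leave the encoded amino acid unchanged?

2

Codon 1: AUG (Met) → CUG (Leu) — missense.
Codon 2: AGC (Ser) → AAC (Asn) — missense.
Codon 3: ACG (Thr) → ACU (Thr) — synonymous.
Codon 4: UCA (Ser) → UCG (Ser) — synonymous.
Codon 6: GUU (Val) → UUU (Phe) — missense.
Codon 7: ACU (Thr) → UCU (Ser) — missense.
Synonymous: 2 of 6.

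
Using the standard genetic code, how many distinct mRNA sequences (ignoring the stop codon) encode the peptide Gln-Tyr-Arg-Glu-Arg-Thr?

1152

Gln: 2 codons.
Tyr: 2 codons.
Arg: 6 codons.
Glu: 2 codons.
Arg: 6 codons.
Thr: 4 codons.
2 × 2 × 6 × 2 × 6 × 4 = 1152.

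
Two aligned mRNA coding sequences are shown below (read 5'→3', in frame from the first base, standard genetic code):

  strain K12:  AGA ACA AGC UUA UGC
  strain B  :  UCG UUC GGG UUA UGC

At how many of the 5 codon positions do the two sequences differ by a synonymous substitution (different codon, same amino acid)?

Codon 1: AGA Arg / UCG Ser — nonsynonymous.
Codon 2: ACA Thr / UUC Phe — nonsynonymous.
Codon 3: AGC Ser / GGG Gly — nonsynonymous.
Codon 4: UUA Leu / UUA Leu — identical.
Codon 5: UGC Cys / UGC Cys — identical.
Synonymous differences: 0.

0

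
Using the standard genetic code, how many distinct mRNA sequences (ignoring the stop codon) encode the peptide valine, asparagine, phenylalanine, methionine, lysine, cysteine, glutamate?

128

Val: 4 codons.
Asn: 2 codons.
Phe: 2 codons.
Met: 1 codon.
Lys: 2 codons.
Cys: 2 codons.
Glu: 2 codons.
4 × 2 × 2 × 1 × 2 × 2 × 2 = 128.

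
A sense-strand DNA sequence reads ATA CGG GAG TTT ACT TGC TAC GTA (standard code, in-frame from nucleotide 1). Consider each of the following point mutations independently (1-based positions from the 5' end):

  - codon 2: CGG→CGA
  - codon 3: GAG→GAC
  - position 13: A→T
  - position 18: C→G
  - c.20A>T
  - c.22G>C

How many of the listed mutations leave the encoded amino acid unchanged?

1

Codon 2: CGG (Arg) → CGA (Arg) — synonymous.
Codon 3: GAG (Glu) → GAC (Asp) — missense.
Codon 5: ACT (Thr) → TCT (Ser) — missense.
Codon 6: TGC (Cys) → TGG (Trp) — missense.
Codon 7: TAC (Tyr) → TTC (Phe) — missense.
Codon 8: GTA (Val) → CTA (Leu) — missense.
Synonymous: 1 of 6.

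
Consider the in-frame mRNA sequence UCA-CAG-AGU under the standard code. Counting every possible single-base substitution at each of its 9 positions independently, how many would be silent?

5

Codon 1 (UCA, Ser): 3 synonymous substitutions.
Codon 2 (CAG, Gln): 1 synonymous substitution.
Codon 3 (AGU, Ser): 1 synonymous substitution.
Total: 3 + 1 + 1 = 5.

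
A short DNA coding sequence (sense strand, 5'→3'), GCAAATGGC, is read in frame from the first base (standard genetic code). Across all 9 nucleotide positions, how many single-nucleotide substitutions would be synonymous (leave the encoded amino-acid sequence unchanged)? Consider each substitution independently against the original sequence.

7

Codon 1 (GCA, Ala): 3 synonymous substitutions.
Codon 2 (AAT, Asn): 1 synonymous substitution.
Codon 3 (GGC, Gly): 3 synonymous substitutions.
Total: 3 + 1 + 3 = 7.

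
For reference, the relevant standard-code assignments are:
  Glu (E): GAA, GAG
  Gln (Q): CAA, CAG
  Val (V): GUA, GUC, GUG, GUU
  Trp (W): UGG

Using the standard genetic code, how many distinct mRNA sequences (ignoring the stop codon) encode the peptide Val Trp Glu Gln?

Val: 4 codons.
Trp: 1 codon.
Glu: 2 codons.
Gln: 2 codons.
4 × 1 × 2 × 2 = 16.

16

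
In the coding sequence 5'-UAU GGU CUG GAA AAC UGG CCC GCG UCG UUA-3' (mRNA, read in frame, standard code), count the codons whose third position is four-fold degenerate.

5

Codon 1 UAU (Tyr): third position 2-fold.
Codon 2 GGU (Gly): third position 4-fold.
Codon 3 CUG (Leu): third position 4-fold.
Codon 4 GAA (Glu): third position 2-fold.
Codon 5 AAC (Asn): third position 2-fold.
Codon 6 UGG (Trp): third position 1-fold.
Codon 7 CCC (Pro): third position 4-fold.
Codon 8 GCG (Ala): third position 4-fold.
Codon 9 UCG (Ser): third position 4-fold.
Codon 10 UUA (Leu): third position 2-fold.
Four-fold degenerate third positions: 5.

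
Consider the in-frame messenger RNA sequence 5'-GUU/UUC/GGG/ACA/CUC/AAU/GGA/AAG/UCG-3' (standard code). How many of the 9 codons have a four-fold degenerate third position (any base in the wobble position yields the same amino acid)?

Codon 1 GUU (Val): third position 4-fold.
Codon 2 UUC (Phe): third position 2-fold.
Codon 3 GGG (Gly): third position 4-fold.
Codon 4 ACA (Thr): third position 4-fold.
Codon 5 CUC (Leu): third position 4-fold.
Codon 6 AAU (Asn): third position 2-fold.
Codon 7 GGA (Gly): third position 4-fold.
Codon 8 AAG (Lys): third position 2-fold.
Codon 9 UCG (Ser): third position 4-fold.
Four-fold degenerate third positions: 6.

6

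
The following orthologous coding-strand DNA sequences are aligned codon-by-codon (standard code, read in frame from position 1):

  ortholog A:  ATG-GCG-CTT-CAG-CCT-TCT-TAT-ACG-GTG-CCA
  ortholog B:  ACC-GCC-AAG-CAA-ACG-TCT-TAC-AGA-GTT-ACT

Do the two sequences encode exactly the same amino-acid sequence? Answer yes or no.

no

Codon 1: ATG Met / ACC Thr — nonsynonymous.
Codon 2: GCG Ala / GCC Ala — synonymous.
Codon 3: CTT Leu / AAG Lys — nonsynonymous.
Codon 4: CAG Gln / CAA Gln — synonymous.
Codon 5: CCT Pro / ACG Thr — nonsynonymous.
Codon 6: TCT Ser / TCT Ser — identical.
Codon 7: TAT Tyr / TAC Tyr — synonymous.
Codon 8: ACG Thr / AGA Arg — nonsynonymous.
Codon 9: GTG Val / GTT Val — synonymous.
Codon 10: CCA Pro / ACT Thr — nonsynonymous.
Nonsynonymous differences: 5 → different protein.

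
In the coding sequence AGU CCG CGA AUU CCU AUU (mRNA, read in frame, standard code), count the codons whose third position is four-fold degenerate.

3

Codon 1 AGU (Ser): third position 2-fold.
Codon 2 CCG (Pro): third position 4-fold.
Codon 3 CGA (Arg): third position 4-fold.
Codon 4 AUU (Ile): third position 3-fold.
Codon 5 CCU (Pro): third position 4-fold.
Codon 6 AUU (Ile): third position 3-fold.
Four-fold degenerate third positions: 3.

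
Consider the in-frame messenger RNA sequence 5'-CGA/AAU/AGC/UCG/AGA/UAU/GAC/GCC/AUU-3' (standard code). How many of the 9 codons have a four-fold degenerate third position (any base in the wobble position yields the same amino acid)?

3

Codon 1 CGA (Arg): third position 4-fold.
Codon 2 AAU (Asn): third position 2-fold.
Codon 3 AGC (Ser): third position 2-fold.
Codon 4 UCG (Ser): third position 4-fold.
Codon 5 AGA (Arg): third position 2-fold.
Codon 6 UAU (Tyr): third position 2-fold.
Codon 7 GAC (Asp): third position 2-fold.
Codon 8 GCC (Ala): third position 4-fold.
Codon 9 AUU (Ile): third position 3-fold.
Four-fold degenerate third positions: 3.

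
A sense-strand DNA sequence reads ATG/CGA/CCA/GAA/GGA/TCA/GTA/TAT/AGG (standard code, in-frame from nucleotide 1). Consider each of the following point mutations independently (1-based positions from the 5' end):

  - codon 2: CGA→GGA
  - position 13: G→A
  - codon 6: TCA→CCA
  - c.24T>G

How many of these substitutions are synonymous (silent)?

0

Codon 2: CGA (Arg) → GGA (Gly) — missense.
Codon 5: GGA (Gly) → AGA (Arg) — missense.
Codon 6: TCA (Ser) → CCA (Pro) — missense.
Codon 8: TAT (Tyr) → TAG (Stop) — nonsense.
Synonymous: 0 of 4.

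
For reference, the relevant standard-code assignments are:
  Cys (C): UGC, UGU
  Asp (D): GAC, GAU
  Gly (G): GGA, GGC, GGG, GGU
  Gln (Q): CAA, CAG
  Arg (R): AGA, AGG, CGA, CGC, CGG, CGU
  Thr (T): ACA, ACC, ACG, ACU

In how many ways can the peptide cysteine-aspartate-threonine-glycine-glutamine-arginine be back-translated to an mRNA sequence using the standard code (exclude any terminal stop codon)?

768

Cys: 2 codons.
Asp: 2 codons.
Thr: 4 codons.
Gly: 4 codons.
Gln: 2 codons.
Arg: 6 codons.
2 × 2 × 4 × 4 × 2 × 6 = 768.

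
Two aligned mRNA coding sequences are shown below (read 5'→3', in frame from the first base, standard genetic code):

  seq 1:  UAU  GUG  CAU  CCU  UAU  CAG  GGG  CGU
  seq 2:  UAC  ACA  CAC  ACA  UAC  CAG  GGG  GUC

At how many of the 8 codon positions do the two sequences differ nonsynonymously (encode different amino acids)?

Codon 1: UAU Tyr / UAC Tyr — synonymous.
Codon 2: GUG Val / ACA Thr — nonsynonymous.
Codon 3: CAU His / CAC His — synonymous.
Codon 4: CCU Pro / ACA Thr — nonsynonymous.
Codon 5: UAU Tyr / UAC Tyr — synonymous.
Codon 6: CAG Gln / CAG Gln — identical.
Codon 7: GGG Gly / GGG Gly — identical.
Codon 8: CGU Arg / GUC Val — nonsynonymous.
Nonsynonymous differences: 3.

3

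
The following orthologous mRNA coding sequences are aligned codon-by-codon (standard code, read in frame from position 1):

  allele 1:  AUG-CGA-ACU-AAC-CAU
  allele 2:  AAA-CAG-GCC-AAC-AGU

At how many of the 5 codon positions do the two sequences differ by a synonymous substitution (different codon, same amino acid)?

Codon 1: AUG Met / AAA Lys — nonsynonymous.
Codon 2: CGA Arg / CAG Gln — nonsynonymous.
Codon 3: ACU Thr / GCC Ala — nonsynonymous.
Codon 4: AAC Asn / AAC Asn — identical.
Codon 5: CAU His / AGU Ser — nonsynonymous.
Synonymous differences: 0.

0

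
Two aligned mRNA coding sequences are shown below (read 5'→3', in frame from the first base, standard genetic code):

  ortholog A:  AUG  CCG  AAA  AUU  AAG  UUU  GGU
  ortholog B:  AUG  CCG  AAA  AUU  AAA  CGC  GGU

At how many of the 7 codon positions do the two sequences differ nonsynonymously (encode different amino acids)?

Codon 1: AUG Met / AUG Met — identical.
Codon 2: CCG Pro / CCG Pro — identical.
Codon 3: AAA Lys / AAA Lys — identical.
Codon 4: AUU Ile / AUU Ile — identical.
Codon 5: AAG Lys / AAA Lys — synonymous.
Codon 6: UUU Phe / CGC Arg — nonsynonymous.
Codon 7: GGU Gly / GGU Gly — identical.
Nonsynonymous differences: 1.

1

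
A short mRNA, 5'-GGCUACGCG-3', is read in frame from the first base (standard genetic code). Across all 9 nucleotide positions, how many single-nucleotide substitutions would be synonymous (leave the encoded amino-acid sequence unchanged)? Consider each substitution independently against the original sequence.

7

Codon 1 (GGC, Gly): 3 synonymous substitutions.
Codon 2 (UAC, Tyr): 1 synonymous substitution.
Codon 3 (GCG, Ala): 3 synonymous substitutions.
Total: 3 + 1 + 3 = 7.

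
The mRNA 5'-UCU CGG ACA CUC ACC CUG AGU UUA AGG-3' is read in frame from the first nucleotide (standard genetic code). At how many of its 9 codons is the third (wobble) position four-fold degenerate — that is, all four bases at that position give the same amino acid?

6

Codon 1 UCU (Ser): third position 4-fold.
Codon 2 CGG (Arg): third position 4-fold.
Codon 3 ACA (Thr): third position 4-fold.
Codon 4 CUC (Leu): third position 4-fold.
Codon 5 ACC (Thr): third position 4-fold.
Codon 6 CUG (Leu): third position 4-fold.
Codon 7 AGU (Ser): third position 2-fold.
Codon 8 UUA (Leu): third position 2-fold.
Codon 9 AGG (Arg): third position 2-fold.
Four-fold degenerate third positions: 6.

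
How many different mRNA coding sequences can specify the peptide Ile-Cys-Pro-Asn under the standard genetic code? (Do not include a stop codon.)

48

Ile: 3 codons.
Cys: 2 codons.
Pro: 4 codons.
Asn: 2 codons.
3 × 2 × 4 × 2 = 48.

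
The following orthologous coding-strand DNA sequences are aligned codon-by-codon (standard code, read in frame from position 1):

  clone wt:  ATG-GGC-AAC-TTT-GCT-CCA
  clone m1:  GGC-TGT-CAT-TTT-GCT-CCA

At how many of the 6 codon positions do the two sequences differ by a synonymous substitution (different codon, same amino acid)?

Codon 1: ATG Met / GGC Gly — nonsynonymous.
Codon 2: GGC Gly / TGT Cys — nonsynonymous.
Codon 3: AAC Asn / CAT His — nonsynonymous.
Codon 4: TTT Phe / TTT Phe — identical.
Codon 5: GCT Ala / GCT Ala — identical.
Codon 6: CCA Pro / CCA Pro — identical.
Synonymous differences: 0.

0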